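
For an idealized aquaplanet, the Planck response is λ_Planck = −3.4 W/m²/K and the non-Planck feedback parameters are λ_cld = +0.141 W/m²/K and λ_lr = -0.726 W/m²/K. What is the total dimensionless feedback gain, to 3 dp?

-0.172

Convert to gains: g_cld = 0.141/3.4 = 0.04147; g_lr = -0.726/3.4 = -0.2135.
Total gain g = -0.17203.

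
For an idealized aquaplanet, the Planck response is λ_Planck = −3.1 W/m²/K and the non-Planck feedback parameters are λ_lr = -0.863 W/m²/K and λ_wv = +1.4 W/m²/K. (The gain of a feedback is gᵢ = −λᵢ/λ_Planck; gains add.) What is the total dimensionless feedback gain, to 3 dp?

0.173

Convert to gains: g_lr = -0.863/3.1 = -0.2784; g_wv = 1.4/3.1 = 0.4516.
Total gain g = 0.1732.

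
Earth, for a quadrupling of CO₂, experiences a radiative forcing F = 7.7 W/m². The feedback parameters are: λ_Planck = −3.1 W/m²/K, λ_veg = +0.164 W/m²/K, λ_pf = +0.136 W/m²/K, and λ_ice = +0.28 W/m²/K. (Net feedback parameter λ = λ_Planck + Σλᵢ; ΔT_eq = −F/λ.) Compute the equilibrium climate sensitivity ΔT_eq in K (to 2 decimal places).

Net feedback parameter λ = (−3.1) + (+0.164) + (+0.136) + (+0.28) = -2.52 W/m²/K.
ΔT = −F/λ = −7.7/(-2.52) = 3.06 K.

3.06 K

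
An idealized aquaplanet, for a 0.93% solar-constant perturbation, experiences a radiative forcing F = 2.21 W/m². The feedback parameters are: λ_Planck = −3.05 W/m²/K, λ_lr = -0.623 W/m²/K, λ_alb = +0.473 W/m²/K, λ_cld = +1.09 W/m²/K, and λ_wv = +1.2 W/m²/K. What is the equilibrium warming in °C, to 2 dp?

2.43 °C

Net feedback parameter λ = (−3.05) + (-0.623) + (+0.473) + (+1.09) + (+1.2) = -0.91 W/m²/K.
ΔT = −F/λ = −2.21/(-0.91) = 2.43 °C.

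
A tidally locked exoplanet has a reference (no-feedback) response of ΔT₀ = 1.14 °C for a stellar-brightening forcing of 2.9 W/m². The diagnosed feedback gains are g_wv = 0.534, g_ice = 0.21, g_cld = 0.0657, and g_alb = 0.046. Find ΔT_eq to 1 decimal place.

Total gain g = 0.534 + 0.21 + 0.0657 + 0.046 = 0.8557.
Amplification A = 1/(1 − 0.8557) = 6.93.
ΔT = 1.14 × 6.93 = 7.9 °C.

7.9 °C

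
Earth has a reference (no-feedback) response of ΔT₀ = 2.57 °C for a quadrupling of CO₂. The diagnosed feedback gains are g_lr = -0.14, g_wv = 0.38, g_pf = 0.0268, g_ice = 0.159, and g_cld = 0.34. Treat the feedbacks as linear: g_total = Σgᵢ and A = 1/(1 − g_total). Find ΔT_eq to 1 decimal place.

Total gain g = -0.14 + 0.38 + 0.0268 + 0.159 + 0.34 = 0.7658.
Amplification A = 1/(1 − 0.7658) = 4.27.
ΔT = 2.57 × 4.27 = 11.0 °C.

11.0 °C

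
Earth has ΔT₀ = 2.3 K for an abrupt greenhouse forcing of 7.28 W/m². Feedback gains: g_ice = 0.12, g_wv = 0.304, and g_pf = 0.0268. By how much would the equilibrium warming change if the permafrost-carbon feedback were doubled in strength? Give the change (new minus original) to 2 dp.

Original: g = 0.4508, ΔT = 2.3/(1−0.4508) = 4.1879 K.
With doubled permafrost-carbon: g' = 0.4776, ΔT' = 2.3/(1−0.4776) = 4.4028 K.
Change = 4.4028 − 4.1879 = 0.21 K.

0.21 K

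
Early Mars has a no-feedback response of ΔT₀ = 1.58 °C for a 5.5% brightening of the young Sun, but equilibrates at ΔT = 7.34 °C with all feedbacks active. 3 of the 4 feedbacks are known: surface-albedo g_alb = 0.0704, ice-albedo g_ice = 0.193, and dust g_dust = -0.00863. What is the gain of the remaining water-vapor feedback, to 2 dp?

0.53

Amplification A = ΔT/ΔT₀ = 7.34/1.58 = 4.646.
Total gain g = 1 − 1/A = 1 − 1/4.646 = 0.7848.
Known gains sum to 0.0704 + 0.193 − 0.00863 = 0.25477.
g_wv = 0.7848 − 0.25477 = 0.53.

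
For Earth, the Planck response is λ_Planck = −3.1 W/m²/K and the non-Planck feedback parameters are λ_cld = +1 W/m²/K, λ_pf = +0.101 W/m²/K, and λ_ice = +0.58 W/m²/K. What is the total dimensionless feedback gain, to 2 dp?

0.54

Convert to gains: g_cld = 1/3.1 = 0.3226; g_pf = 0.101/3.1 = 0.03258; g_ice = 0.58/3.1 = 0.1871.
Total gain g = 0.54228.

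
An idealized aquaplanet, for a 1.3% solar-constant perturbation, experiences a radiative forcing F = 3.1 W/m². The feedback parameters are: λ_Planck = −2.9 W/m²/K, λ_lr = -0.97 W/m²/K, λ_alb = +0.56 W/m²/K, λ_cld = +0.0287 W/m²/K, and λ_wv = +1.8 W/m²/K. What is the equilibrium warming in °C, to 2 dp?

2.09 °C

Net feedback parameter λ = (−2.9) + (-0.97) + (+0.56) + (+0.0287) + (+1.8) = -1.4813 W/m²/K.
ΔT = −F/λ = −3.1/(-1.4813) = 2.09 °C.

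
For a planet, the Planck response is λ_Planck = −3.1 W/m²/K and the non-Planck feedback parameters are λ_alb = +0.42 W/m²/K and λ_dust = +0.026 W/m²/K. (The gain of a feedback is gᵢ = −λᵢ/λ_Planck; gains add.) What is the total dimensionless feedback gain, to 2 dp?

Convert to gains: g_alb = 0.42/3.1 = 0.1355; g_dust = 0.026/3.1 = 0.008387.
Total gain g = 0.143887.

0.14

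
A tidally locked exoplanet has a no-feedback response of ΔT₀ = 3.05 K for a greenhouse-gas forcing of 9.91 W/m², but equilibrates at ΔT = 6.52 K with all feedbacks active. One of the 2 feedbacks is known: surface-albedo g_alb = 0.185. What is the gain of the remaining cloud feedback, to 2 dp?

0.35

Amplification A = ΔT/ΔT₀ = 6.52/3.05 = 2.138.
Total gain g = 1 − 1/A = 1 − 1/2.138 = 0.5323.
The known gain is 0.185.
g_cld = 0.5323 − 0.185 = 0.35.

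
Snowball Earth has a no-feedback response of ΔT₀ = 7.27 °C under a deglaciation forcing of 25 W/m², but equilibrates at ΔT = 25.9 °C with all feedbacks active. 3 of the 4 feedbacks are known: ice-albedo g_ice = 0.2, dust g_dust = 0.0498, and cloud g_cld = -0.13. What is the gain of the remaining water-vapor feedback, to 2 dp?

Amplification A = ΔT/ΔT₀ = 25.9/7.27 = 3.563.
Total gain g = 1 − 1/A = 1 − 1/3.563 = 0.7193.
Known gains sum to 0.2 + 0.0498 − 0.13 = 0.1198.
g_wv = 0.7193 − 0.1198 = 0.60.

0.60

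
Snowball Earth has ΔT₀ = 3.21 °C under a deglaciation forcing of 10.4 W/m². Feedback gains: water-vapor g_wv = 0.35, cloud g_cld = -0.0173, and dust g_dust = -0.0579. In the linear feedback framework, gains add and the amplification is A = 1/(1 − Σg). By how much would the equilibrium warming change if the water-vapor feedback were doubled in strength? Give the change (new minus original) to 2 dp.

4.13 °C

Original: g = 0.2748, ΔT = 3.21/(1−0.2748) = 4.4264 °C.
With doubled water-vapor: g' = 0.6248, ΔT' = 3.21/(1−0.6248) = 8.5554 °C.
Change = 8.5554 − 4.4264 = 4.13 °C.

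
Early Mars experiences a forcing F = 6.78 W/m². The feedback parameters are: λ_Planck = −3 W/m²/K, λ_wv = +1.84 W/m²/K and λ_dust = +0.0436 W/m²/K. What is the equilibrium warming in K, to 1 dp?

Net feedback parameter λ = (−3) + (+1.84) + (+0.0436) = -1.1164 W/m²/K.
ΔT = −F/λ = −6.78/(-1.1164) = 6.1 K.

6.1 K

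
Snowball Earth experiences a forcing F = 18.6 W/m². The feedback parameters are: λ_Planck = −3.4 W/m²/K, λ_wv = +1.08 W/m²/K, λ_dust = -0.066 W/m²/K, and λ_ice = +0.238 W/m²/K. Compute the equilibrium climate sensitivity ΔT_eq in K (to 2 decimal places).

8.66 K

Net feedback parameter λ = (−3.4) + (+1.08) + (-0.066) + (+0.238) = -2.148 W/m²/K.
ΔT = −F/λ = −18.6/(-2.148) = 8.66 K.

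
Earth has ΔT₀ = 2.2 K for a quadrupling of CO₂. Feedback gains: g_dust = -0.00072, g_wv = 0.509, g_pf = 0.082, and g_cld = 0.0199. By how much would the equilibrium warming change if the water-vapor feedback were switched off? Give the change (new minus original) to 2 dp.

-3.20 K

Original: g = 0.61018, ΔT = 2.2/(1−0.61018) = 5.6436 K.
Without water-vapor: g' = 0.10118, ΔT' = 2.2/(1−0.10118) = 2.4477 K.
Change = 2.4477 − 5.6436 = -3.20 K.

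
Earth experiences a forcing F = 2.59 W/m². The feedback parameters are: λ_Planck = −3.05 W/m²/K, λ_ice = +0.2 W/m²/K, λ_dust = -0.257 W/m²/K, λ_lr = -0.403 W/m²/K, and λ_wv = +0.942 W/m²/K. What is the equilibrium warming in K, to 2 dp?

Net feedback parameter λ = (−3.05) + (+0.2) + (-0.257) + (-0.403) + (+0.942) = -2.568 W/m²/K.
ΔT = −F/λ = −2.59/(-2.568) = 1.01 K.

1.01 K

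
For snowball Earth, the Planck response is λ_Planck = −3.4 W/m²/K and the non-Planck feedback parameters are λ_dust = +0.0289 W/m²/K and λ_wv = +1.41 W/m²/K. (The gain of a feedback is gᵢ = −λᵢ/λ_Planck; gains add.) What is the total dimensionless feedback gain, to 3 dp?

Convert to gains: g_dust = 0.0289/3.4 = 0.0085; g_wv = 1.41/3.4 = 0.4147.
Total gain g = 0.4232.

0.423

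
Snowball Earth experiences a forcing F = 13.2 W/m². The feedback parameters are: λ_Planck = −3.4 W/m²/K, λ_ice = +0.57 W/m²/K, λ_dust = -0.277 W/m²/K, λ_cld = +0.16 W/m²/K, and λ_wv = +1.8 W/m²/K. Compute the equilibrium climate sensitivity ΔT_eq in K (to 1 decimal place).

11.5 K

Net feedback parameter λ = (−3.4) + (+0.57) + (-0.277) + (+0.16) + (+1.8) = -1.147 W/m²/K.
ΔT = −F/λ = −13.2/(-1.147) = 11.5 K.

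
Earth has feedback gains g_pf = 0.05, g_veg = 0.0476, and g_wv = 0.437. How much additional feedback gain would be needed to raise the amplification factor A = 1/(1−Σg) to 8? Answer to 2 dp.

0.34

Current total gain = 0.5346.
Target gain for A = 8: g* = 1 − 1/8 = 0.875.
Additional gain needed = 0.875 − 0.5346 = 0.34.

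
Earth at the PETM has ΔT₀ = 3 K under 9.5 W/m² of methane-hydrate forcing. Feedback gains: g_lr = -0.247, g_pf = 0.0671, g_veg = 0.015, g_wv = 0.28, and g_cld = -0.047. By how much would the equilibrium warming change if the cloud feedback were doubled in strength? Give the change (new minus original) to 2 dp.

-0.15 K

Original: g = 0.0681, ΔT = 3/(1−0.0681) = 3.2192 K.
With doubled cloud: g' = 0.0211, ΔT' = 3/(1−0.0211) = 3.0647 K.
Change = 3.0647 − 3.2192 = -0.15 K.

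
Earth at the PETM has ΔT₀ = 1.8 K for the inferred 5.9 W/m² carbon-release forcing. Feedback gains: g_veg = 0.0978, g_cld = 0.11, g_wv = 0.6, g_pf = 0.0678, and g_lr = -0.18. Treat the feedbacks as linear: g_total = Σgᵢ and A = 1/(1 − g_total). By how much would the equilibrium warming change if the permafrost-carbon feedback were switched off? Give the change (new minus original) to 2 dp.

-1.08 K

Original: g = 0.6956, ΔT = 1.8/(1−0.6956) = 5.9133 K.
Without permafrost-carbon: g' = 0.6278, ΔT' = 1.8/(1−0.6278) = 4.8361 K.
Change = 4.8361 − 5.9133 = -1.08 K.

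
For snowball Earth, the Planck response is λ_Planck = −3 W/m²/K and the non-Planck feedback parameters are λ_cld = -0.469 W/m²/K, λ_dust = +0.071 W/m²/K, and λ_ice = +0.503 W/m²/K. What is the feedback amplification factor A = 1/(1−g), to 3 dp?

1.036

Convert to gains: g_cld = -0.469/3 = -0.1563; g_dust = 0.071/3 = 0.02367; g_ice = 0.503/3 = 0.1677.
Total gain g = 0.03507.
A = 1/(1 − 0.03507) = 1.036.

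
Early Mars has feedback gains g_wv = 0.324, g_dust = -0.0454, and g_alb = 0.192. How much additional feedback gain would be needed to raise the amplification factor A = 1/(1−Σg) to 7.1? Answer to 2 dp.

0.39

Current total gain = 0.4706.
Target gain for A = 7.1: g* = 1 − 1/7.1 = 0.8592.
Additional gain needed = 0.8592 − 0.4706 = 0.39.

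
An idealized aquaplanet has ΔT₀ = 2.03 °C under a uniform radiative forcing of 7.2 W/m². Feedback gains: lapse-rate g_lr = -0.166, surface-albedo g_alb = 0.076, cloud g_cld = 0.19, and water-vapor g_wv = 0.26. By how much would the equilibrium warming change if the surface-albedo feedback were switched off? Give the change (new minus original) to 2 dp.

Original: g = 0.36, ΔT = 2.03/(1−0.36) = 3.1719 °C.
Without surface-albedo: g' = 0.284, ΔT' = 2.03/(1−0.284) = 2.8352 °C.
Change = 2.8352 − 3.1719 = -0.34 °C.

-0.34 °C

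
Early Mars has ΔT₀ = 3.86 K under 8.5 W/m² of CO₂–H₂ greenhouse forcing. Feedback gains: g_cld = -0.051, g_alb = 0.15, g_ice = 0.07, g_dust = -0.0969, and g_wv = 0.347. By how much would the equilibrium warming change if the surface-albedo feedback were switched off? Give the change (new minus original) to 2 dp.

-1.36 K

Original: g = 0.4191, ΔT = 3.86/(1−0.4191) = 6.6449 K.
Without surface-albedo: g' = 0.2691, ΔT' = 3.86/(1−0.2691) = 5.2812 K.
Change = 5.2812 − 6.6449 = -1.36 K.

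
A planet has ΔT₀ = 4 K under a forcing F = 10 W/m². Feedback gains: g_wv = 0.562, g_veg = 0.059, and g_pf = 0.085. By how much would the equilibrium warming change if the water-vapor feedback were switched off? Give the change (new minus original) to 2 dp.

Original: g = 0.706, ΔT = 4/(1−0.706) = 13.6054 K.
Without water-vapor: g' = 0.144, ΔT' = 4/(1−0.144) = 4.6729 K.
Change = 4.6729 − 13.6054 = -8.93 K.

-8.93 K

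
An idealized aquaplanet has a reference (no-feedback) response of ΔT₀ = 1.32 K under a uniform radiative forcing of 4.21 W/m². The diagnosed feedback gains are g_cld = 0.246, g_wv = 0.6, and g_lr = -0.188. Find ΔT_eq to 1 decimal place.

Total gain g = 0.246 + 0.6 − 0.188 = 0.658.
Amplification A = 1/(1 − 0.658) = 2.924.
ΔT = 1.32 × 2.924 = 3.9 K.

3.9 K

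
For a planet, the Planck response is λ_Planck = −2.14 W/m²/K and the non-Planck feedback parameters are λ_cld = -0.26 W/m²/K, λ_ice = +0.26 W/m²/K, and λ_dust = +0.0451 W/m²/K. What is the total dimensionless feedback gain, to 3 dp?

Convert to gains: g_cld = -0.26/2.14 = -0.1215; g_ice = 0.26/2.14 = 0.1215; g_dust = 0.0451/2.14 = 0.02107.
Total gain g = 0.02107.

0.021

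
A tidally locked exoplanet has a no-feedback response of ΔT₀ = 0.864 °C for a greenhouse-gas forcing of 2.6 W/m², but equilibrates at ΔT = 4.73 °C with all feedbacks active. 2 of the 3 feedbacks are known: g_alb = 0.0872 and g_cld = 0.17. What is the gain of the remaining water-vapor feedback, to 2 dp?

Amplification A = ΔT/ΔT₀ = 4.73/0.864 = 5.475.
Total gain g = 1 − 1/A = 1 − 1/5.475 = 0.8174.
Known gains sum to 0.0872 + 0.17 = 0.2572.
g_wv = 0.8174 − 0.2572 = 0.56.

0.56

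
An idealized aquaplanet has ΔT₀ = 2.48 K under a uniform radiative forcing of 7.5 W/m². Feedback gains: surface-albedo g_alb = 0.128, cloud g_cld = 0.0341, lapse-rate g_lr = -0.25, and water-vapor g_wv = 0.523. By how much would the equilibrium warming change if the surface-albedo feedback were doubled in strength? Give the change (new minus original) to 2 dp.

1.29 K

Original: g = 0.4351, ΔT = 2.48/(1−0.4351) = 4.3902 K.
With doubled surface-albedo: g' = 0.5631, ΔT' = 2.48/(1−0.5631) = 5.6764 K.
Change = 5.6764 − 4.3902 = 1.29 K.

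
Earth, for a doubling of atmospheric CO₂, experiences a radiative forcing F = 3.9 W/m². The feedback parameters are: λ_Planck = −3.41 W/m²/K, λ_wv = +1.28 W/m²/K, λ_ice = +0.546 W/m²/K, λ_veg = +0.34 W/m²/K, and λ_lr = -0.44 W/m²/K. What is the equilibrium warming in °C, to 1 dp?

2.3 °C

Net feedback parameter λ = (−3.41) + (+1.28) + (+0.546) + (+0.34) + (-0.44) = -1.684 W/m²/K.
ΔT = −F/λ = −3.9/(-1.684) = 2.3 °C.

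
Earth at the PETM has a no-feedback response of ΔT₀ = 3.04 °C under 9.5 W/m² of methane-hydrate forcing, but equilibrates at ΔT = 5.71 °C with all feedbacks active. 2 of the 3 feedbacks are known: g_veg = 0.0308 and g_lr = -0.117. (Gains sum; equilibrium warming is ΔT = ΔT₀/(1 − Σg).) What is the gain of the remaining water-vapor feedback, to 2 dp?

Amplification A = ΔT/ΔT₀ = 5.71/3.04 = 1.878.
Total gain g = 1 − 1/A = 1 − 1/1.878 = 0.4675.
Known gains sum to 0.0308 − 0.117 = -0.0862.
g_wv = 0.4675 + 0.0862 = 0.55.

0.55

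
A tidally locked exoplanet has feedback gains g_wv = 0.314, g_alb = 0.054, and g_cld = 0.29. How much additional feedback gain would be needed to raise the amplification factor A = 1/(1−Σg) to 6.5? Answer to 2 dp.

0.19

Current total gain = 0.658.
Target gain for A = 6.5: g* = 1 − 1/6.5 = 0.8462.
Additional gain needed = 0.8462 − 0.658 = 0.19.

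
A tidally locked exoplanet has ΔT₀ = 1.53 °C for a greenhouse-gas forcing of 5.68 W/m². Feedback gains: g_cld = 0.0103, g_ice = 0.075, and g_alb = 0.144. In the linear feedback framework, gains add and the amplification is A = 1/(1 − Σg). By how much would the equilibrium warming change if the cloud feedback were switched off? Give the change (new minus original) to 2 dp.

Original: g = 0.2293, ΔT = 1.53/(1−0.2293) = 1.9852 °C.
Without cloud: g' = 0.219, ΔT' = 1.53/(1−0.219) = 1.9590 °C.
Change = 1.9590 − 1.9852 = -0.03 °C.

-0.03 °C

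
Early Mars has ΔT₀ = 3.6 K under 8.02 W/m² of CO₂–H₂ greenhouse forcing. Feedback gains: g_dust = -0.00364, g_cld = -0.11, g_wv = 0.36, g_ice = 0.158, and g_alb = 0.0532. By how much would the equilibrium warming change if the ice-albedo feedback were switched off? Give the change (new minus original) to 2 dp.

-1.50 K

Original: g = 0.45756, ΔT = 3.6/(1−0.45756) = 6.6367 K.
Without ice-albedo: g' = 0.29956, ΔT' = 3.6/(1−0.29956) = 5.1396 K.
Change = 5.1396 − 6.6367 = -1.50 K.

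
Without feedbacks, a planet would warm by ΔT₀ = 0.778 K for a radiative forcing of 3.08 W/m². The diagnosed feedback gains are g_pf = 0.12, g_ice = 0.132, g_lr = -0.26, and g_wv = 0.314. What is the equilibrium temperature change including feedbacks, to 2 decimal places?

Total gain g = 0.12 + 0.132 − 0.26 + 0.314 = 0.306.
Amplification A = 1/(1 − 0.306) = 1.441.
ΔT = 0.778 × 1.441 = 1.12 K.

1.12 K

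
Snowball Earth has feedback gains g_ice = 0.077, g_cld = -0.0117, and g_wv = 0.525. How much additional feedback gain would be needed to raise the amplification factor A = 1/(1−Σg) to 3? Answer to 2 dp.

0.08

Current total gain = 0.5903.
Target gain for A = 3: g* = 1 − 1/3 = 0.6667.
Additional gain needed = 0.6667 − 0.5903 = 0.08.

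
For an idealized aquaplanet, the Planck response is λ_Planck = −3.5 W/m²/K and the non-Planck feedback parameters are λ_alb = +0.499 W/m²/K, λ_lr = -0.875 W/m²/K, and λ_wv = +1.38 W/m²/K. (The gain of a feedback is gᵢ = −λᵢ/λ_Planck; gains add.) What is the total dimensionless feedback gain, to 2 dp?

Convert to gains: g_alb = 0.499/3.5 = 0.1426; g_lr = -0.875/3.5 = -0.25; g_wv = 1.38/3.5 = 0.3943.
Total gain g = 0.2869.

0.29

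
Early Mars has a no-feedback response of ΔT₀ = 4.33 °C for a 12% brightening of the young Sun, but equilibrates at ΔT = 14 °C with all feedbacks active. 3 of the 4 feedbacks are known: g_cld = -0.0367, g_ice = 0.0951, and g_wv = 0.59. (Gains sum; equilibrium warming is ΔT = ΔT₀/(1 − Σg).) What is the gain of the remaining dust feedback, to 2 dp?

0.04

Amplification A = ΔT/ΔT₀ = 14/4.33 = 3.233.
Total gain g = 1 − 1/A = 1 − 1/3.233 = 0.6907.
Known gains sum to -0.0367 + 0.0951 + 0.59 = 0.6484.
g_dust = 0.6907 − 0.6484 = 0.04.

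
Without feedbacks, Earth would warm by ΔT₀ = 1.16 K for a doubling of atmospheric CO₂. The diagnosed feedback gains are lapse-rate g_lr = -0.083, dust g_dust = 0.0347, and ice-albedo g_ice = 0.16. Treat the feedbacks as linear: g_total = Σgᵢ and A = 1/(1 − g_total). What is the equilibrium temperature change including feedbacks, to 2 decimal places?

1.31 K

Total gain g = -0.083 + 0.0347 + 0.16 = 0.1117.
Amplification A = 1/(1 − 0.1117) = 1.126.
ΔT = 1.16 × 1.126 = 1.31 K.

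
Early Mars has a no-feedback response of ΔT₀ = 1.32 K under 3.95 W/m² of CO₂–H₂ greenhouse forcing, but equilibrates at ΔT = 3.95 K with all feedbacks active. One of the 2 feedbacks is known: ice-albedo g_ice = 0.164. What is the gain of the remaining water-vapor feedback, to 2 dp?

Amplification A = ΔT/ΔT₀ = 3.95/1.32 = 2.992.
Total gain g = 1 − 1/A = 1 − 1/2.992 = 0.6658.
The known gain is 0.164.
g_wv = 0.6658 − 0.164 = 0.50.

0.50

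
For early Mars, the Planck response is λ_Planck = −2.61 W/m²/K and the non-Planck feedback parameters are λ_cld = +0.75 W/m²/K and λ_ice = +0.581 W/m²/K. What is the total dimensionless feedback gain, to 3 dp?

0.510

Convert to gains: g_cld = 0.75/2.61 = 0.2874; g_ice = 0.581/2.61 = 0.2226.
Total gain g = 0.51.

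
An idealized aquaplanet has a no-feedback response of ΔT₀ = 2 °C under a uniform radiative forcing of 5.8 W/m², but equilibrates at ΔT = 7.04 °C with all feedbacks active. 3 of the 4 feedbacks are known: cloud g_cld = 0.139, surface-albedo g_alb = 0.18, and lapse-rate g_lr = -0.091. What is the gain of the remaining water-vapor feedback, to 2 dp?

Amplification A = ΔT/ΔT₀ = 7.04/2 = 3.52.
Total gain g = 1 − 1/A = 1 − 1/3.52 = 0.7159.
Known gains sum to 0.139 + 0.18 − 0.091 = 0.228.
g_wv = 0.7159 − 0.228 = 0.49.

0.49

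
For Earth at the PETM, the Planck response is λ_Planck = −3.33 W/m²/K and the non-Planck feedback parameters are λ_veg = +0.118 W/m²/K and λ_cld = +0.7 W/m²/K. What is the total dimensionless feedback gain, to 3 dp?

Convert to gains: g_veg = 0.118/3.33 = 0.03544; g_cld = 0.7/3.33 = 0.2102.
Total gain g = 0.24564.

0.246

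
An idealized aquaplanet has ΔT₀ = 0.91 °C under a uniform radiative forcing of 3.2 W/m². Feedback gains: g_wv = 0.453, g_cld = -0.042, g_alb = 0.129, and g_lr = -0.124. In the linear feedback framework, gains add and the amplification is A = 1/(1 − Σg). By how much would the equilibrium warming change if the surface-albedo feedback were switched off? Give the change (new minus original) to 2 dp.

-0.28 °C

Original: g = 0.416, ΔT = 0.91/(1−0.416) = 1.5582 °C.
Without surface-albedo: g' = 0.287, ΔT' = 0.91/(1−0.287) = 1.2763 °C.
Change = 1.2763 − 1.5582 = -0.28 °C.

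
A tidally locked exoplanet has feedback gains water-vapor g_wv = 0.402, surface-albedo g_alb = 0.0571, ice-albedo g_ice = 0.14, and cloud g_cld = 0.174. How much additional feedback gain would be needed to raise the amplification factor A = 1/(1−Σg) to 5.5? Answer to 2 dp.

Current total gain = 0.7731.
Target gain for A = 5.5: g* = 1 − 1/5.5 = 0.8182.
Additional gain needed = 0.8182 − 0.7731 = 0.05.

0.05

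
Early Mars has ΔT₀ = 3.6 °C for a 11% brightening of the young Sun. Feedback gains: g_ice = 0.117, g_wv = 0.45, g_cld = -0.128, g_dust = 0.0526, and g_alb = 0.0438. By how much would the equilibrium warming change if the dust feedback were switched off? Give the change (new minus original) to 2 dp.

Original: g = 0.5354, ΔT = 3.6/(1−0.5354) = 7.7486 °C.
Without dust: g' = 0.4828, ΔT' = 3.6/(1−0.4828) = 6.9606 °C.
Change = 6.9606 − 7.7486 = -0.79 °C.

-0.79 °C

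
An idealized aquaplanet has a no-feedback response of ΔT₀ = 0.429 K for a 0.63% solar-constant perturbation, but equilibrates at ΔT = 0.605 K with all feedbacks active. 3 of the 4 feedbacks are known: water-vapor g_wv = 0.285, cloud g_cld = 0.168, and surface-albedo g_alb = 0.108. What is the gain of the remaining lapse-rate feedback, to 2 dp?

-0.27

Amplification A = ΔT/ΔT₀ = 0.605/0.429 = 1.41.
Total gain g = 1 − 1/A = 1 − 1/1.41 = 0.2908.
Known gains sum to 0.285 + 0.168 + 0.108 = 0.561.
g_lr = 0.2908 − 0.561 = -0.27.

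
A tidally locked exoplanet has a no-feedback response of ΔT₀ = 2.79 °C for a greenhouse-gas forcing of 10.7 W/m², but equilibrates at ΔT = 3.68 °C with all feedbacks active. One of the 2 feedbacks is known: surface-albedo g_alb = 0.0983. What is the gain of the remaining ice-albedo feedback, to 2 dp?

0.14

Amplification A = ΔT/ΔT₀ = 3.68/2.79 = 1.319.
Total gain g = 1 − 1/A = 1 − 1/1.319 = 0.2418.
The known gain is 0.0983.
g_ice = 0.2418 − 0.0983 = 0.14.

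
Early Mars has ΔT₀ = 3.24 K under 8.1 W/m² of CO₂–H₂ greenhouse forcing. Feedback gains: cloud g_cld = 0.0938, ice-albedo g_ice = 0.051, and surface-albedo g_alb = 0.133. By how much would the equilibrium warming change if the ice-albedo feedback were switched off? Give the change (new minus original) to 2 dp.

Original: g = 0.2778, ΔT = 3.24/(1−0.2778) = 4.4863 K.
Without ice-albedo: g' = 0.2268, ΔT' = 3.24/(1−0.2268) = 4.1904 K.
Change = 4.1904 − 4.4863 = -0.30 K.

-0.30 K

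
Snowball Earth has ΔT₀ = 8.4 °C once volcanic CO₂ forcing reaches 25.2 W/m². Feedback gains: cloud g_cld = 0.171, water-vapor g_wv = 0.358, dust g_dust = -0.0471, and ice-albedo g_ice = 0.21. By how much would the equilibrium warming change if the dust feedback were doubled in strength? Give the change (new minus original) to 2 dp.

Original: g = 0.6919, ΔT = 8.4/(1−0.6919) = 27.2639 °C.
With doubled dust: g' = 0.6448, ΔT' = 8.4/(1−0.6448) = 23.6486 °C.
Change = 23.6486 − 27.2639 = -3.62 °C.

-3.62 °C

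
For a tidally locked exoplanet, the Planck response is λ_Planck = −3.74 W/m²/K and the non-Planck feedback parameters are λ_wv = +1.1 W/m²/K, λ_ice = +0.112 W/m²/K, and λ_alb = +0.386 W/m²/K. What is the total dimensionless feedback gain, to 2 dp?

Convert to gains: g_wv = 1.1/3.74 = 0.2941; g_ice = 0.112/3.74 = 0.02995; g_alb = 0.386/3.74 = 0.1032.
Total gain g = 0.42725.

0.43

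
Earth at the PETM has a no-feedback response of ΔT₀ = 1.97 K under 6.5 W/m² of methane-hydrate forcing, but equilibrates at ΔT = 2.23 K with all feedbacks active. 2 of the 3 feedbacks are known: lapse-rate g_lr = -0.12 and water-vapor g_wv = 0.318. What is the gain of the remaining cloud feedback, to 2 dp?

Amplification A = ΔT/ΔT₀ = 2.23/1.97 = 1.132.
Total gain g = 1 − 1/A = 1 − 1/1.132 = 0.1166.
Known gains sum to -0.12 + 0.318 = 0.198.
g_cld = 0.1166 − 0.198 = -0.08.

-0.08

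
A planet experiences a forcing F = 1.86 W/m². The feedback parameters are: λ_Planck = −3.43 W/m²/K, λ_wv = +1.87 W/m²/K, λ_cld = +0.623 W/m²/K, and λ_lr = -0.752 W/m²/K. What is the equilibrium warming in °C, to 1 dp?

1.1 °C

Net feedback parameter λ = (−3.43) + (+1.87) + (+0.623) + (-0.752) = -1.689 W/m²/K.
ΔT = −F/λ = −1.86/(-1.689) = 1.1 °C.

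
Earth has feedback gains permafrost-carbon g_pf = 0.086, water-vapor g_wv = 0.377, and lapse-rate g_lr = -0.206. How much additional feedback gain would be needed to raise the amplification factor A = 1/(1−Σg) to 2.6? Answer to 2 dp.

0.36

Current total gain = 0.257.
Target gain for A = 2.6: g* = 1 − 1/2.6 = 0.6154.
Additional gain needed = 0.6154 − 0.257 = 0.36.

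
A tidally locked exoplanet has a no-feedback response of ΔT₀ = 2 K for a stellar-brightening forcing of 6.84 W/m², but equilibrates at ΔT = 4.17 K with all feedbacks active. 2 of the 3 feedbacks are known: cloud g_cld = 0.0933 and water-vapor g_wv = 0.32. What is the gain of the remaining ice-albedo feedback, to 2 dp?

0.11

Amplification A = ΔT/ΔT₀ = 4.17/2 = 2.085.
Total gain g = 1 − 1/A = 1 − 1/2.085 = 0.5204.
Known gains sum to 0.0933 + 0.32 = 0.4133.
g_ice = 0.5204 − 0.4133 = 0.11.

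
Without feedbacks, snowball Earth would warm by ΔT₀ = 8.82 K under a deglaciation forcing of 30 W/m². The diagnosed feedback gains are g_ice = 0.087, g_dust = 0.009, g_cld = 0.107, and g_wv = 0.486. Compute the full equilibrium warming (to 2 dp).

Total gain g = 0.087 + 0.009 + 0.107 + 0.486 = 0.689.
Amplification A = 1/(1 − 0.689) = 3.215.
ΔT = 8.82 × 3.215 = 28.36 K.

28.36 K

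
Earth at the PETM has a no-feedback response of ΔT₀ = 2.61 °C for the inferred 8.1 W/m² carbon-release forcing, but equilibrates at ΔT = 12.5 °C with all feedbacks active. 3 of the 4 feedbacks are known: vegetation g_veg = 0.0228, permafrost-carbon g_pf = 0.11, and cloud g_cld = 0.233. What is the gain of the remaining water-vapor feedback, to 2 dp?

Amplification A = ΔT/ΔT₀ = 12.5/2.61 = 4.789.
Total gain g = 1 − 1/A = 1 − 1/4.789 = 0.7912.
Known gains sum to 0.0228 + 0.11 + 0.233 = 0.3658.
g_wv = 0.7912 − 0.3658 = 0.43.

0.43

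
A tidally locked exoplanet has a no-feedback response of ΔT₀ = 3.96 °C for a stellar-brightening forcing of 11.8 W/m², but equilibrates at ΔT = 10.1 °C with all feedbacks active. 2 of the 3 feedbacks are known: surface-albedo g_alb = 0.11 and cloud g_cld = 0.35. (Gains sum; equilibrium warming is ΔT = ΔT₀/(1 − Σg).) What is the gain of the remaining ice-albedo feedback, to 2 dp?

0.15

Amplification A = ΔT/ΔT₀ = 10.1/3.96 = 2.551.
Total gain g = 1 − 1/A = 1 − 1/2.551 = 0.608.
Known gains sum to 0.11 + 0.35 = 0.46.
g_ice = 0.608 − 0.46 = 0.15.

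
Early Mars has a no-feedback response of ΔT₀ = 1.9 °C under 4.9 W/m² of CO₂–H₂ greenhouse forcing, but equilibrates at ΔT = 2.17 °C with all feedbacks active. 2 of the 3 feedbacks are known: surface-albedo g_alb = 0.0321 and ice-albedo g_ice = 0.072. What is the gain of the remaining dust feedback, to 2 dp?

Amplification A = ΔT/ΔT₀ = 2.17/1.9 = 1.142.
Total gain g = 1 − 1/A = 1 − 1/1.142 = 0.1243.
Known gains sum to 0.0321 + 0.072 = 0.1041.
g_dust = 0.1243 − 0.1041 = 0.02.

0.02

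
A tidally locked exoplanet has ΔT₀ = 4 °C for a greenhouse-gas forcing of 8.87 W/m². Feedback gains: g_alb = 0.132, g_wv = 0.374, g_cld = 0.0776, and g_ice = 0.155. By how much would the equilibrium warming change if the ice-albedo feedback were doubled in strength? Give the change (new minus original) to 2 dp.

Original: g = 0.7386, ΔT = 4/(1−0.7386) = 15.3022 °C.
With doubled ice-albedo: g' = 0.8936, ΔT' = 4/(1−0.8936) = 37.5940 °C.
Change = 37.5940 − 15.3022 = 22.29 °C.

22.29 °C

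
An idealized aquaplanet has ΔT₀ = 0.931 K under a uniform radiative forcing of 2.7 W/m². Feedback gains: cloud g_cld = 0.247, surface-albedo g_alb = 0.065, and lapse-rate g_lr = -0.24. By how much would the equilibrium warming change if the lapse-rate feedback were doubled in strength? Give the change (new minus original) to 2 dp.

-0.21 K

Original: g = 0.072, ΔT = 0.931/(1−0.072) = 1.0032 K.
With doubled lapse-rate: g' = -0.168, ΔT' = 0.931/(1+0.168) = 0.7971 K.
Change = 0.7971 − 1.0032 = -0.21 K.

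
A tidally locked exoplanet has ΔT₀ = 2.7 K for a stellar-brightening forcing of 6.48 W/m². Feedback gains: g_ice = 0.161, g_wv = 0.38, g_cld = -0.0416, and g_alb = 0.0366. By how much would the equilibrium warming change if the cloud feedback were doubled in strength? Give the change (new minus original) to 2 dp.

Original: g = 0.536, ΔT = 2.7/(1−0.536) = 5.8190 K.
With doubled cloud: g' = 0.4944, ΔT' = 2.7/(1−0.4944) = 5.3402 K.
Change = 5.3402 − 5.8190 = -0.48 K.

-0.48 K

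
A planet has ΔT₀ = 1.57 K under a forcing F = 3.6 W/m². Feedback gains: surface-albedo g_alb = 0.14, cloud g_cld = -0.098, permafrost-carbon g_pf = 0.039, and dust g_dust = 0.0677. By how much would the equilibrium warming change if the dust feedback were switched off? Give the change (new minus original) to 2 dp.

-0.14 K

Original: g = 0.1487, ΔT = 1.57/(1−0.1487) = 1.8442 K.
Without dust: g' = 0.081, ΔT' = 1.57/(1−0.081) = 1.7084 K.
Change = 1.7084 − 1.8442 = -0.14 K.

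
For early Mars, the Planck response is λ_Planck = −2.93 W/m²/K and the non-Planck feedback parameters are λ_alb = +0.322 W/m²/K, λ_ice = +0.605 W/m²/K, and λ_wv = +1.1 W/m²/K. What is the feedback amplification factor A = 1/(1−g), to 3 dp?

Convert to gains: g_alb = 0.322/2.93 = 0.1099; g_ice = 0.605/2.93 = 0.2065; g_wv = 1.1/2.93 = 0.3754.
Total gain g = 0.6918.
A = 1/(1 − 0.6918) = 3.245.

3.245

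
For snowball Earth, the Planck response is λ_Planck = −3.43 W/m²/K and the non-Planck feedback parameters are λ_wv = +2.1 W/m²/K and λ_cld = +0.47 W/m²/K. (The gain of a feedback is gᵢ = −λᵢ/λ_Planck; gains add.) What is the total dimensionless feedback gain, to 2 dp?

0.75

Convert to gains: g_wv = 2.1/3.43 = 0.6122; g_cld = 0.47/3.43 = 0.137.
Total gain g = 0.7492.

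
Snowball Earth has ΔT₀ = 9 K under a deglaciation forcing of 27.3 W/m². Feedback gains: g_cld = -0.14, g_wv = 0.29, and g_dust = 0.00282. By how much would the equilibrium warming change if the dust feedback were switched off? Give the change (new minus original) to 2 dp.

-0.04 K

Original: g = 0.15282, ΔT = 9/(1−0.15282) = 10.6235 K.
Without dust: g' = 0.15, ΔT' = 9/(1−0.15) = 10.5882 K.
Change = 10.5882 − 10.6235 = -0.04 K.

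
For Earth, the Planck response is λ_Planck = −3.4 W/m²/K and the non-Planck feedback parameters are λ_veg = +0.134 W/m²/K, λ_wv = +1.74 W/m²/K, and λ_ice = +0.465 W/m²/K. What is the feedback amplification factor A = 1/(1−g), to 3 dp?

Convert to gains: g_veg = 0.134/3.4 = 0.03941; g_wv = 1.74/3.4 = 0.5118; g_ice = 0.465/3.4 = 0.1368.
Total gain g = 0.68801.
A = 1/(1 − 0.68801) = 3.205.

3.205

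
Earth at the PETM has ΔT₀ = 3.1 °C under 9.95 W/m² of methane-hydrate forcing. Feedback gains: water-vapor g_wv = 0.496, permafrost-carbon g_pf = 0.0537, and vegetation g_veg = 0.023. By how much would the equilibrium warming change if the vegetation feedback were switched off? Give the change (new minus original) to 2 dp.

-0.37 °C

Original: g = 0.5727, ΔT = 3.1/(1−0.5727) = 7.2549 °C.
Without vegetation: g' = 0.5497, ΔT' = 3.1/(1−0.5497) = 6.8843 °C.
Change = 6.8843 − 7.2549 = -0.37 °C.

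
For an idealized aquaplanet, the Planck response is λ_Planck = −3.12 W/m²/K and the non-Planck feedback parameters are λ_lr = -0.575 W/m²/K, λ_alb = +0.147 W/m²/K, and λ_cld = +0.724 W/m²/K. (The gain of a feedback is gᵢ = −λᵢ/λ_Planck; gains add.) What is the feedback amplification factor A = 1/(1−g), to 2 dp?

Convert to gains: g_lr = -0.575/3.12 = -0.1843; g_alb = 0.147/3.12 = 0.04712; g_cld = 0.724/3.12 = 0.2321.
Total gain g = 0.09492.
A = 1/(1 − 0.09492) = 1.10.

1.10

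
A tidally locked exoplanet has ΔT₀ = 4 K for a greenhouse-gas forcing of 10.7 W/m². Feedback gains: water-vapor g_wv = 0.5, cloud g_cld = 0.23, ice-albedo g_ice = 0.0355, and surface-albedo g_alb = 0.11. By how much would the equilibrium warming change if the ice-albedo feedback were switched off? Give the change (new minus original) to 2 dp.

Original: g = 0.8755, ΔT = 4/(1−0.8755) = 32.1285 K.
Without ice-albedo: g' = 0.84, ΔT' = 4/(1−0.84) = 25.0000 K.
Change = 25.0000 − 32.1285 = -7.13 K.

-7.13 K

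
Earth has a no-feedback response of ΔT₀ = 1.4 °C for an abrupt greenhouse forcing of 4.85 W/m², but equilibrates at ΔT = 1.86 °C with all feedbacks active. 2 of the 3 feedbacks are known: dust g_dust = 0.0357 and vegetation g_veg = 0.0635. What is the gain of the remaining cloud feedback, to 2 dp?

Amplification A = ΔT/ΔT₀ = 1.86/1.4 = 1.329.
Total gain g = 1 − 1/A = 1 − 1/1.329 = 0.2476.
Known gains sum to 0.0357 + 0.0635 = 0.0992.
g_cld = 0.2476 − 0.0992 = 0.15.

0.15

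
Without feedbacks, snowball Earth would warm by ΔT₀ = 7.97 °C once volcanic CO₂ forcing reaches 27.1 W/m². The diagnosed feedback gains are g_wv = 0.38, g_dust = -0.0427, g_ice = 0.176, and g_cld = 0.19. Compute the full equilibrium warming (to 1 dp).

Total gain g = 0.38 − 0.0427 + 0.176 + 0.19 = 0.7033.
Amplification A = 1/(1 − 0.7033) = 3.37.
ΔT = 7.97 × 3.37 = 26.9 °C.

26.9 °C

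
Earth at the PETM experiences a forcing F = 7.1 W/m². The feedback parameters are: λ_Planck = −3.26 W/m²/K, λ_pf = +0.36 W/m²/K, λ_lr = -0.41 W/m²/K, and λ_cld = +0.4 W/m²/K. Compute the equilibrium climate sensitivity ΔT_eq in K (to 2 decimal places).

2.44 K

Net feedback parameter λ = (−3.26) + (+0.36) + (-0.41) + (+0.4) = -2.91 W/m²/K.
ΔT = −F/λ = −7.1/(-2.91) = 2.44 K.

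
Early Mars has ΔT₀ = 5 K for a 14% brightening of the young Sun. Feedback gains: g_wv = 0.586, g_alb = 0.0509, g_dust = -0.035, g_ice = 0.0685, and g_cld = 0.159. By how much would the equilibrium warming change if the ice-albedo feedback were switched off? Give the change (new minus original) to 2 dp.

Original: g = 0.8294, ΔT = 5/(1−0.8294) = 29.3083 K.
Without ice-albedo: g' = 0.7609, ΔT' = 5/(1−0.7609) = 20.9118 K.
Change = 20.9118 − 29.3083 = -8.40 K.

-8.40 K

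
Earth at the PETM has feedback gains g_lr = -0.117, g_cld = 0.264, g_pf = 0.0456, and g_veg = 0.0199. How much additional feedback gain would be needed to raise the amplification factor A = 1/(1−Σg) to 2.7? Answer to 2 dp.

0.42

Current total gain = 0.2125.
Target gain for A = 2.7: g* = 1 − 1/2.7 = 0.6296.
Additional gain needed = 0.6296 − 0.2125 = 0.42.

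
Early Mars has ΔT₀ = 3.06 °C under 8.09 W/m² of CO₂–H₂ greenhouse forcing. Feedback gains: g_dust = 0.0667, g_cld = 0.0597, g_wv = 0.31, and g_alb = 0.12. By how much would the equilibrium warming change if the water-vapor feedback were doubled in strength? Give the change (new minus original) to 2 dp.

16.01 °C

Original: g = 0.5564, ΔT = 3.06/(1−0.5564) = 6.8981 °C.
With doubled water-vapor: g' = 0.8664, ΔT' = 3.06/(1−0.8664) = 22.9042 °C.
Change = 22.9042 − 6.8981 = 16.01 °C.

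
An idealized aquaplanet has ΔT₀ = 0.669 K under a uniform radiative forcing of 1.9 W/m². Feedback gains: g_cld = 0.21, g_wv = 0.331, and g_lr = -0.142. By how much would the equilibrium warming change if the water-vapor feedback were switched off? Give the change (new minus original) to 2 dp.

Original: g = 0.399, ΔT = 0.669/(1−0.399) = 1.1131 K.
Without water-vapor: g' = 0.068, ΔT' = 0.669/(1−0.068) = 0.7178 K.
Change = 0.7178 − 1.1131 = -0.40 K.

-0.40 K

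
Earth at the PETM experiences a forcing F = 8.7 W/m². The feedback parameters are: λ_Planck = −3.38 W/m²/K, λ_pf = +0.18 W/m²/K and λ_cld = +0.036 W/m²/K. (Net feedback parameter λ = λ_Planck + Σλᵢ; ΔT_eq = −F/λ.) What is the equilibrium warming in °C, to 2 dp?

Net feedback parameter λ = (−3.38) + (+0.18) + (+0.036) = -3.164 W/m²/K.
ΔT = −F/λ = −8.7/(-3.164) = 2.75 °C.

2.75 °C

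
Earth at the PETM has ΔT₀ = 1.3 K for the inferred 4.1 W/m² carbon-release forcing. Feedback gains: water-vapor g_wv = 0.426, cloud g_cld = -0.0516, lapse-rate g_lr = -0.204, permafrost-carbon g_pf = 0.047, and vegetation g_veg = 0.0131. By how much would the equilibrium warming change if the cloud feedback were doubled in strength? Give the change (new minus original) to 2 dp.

-0.11 K

Original: g = 0.2305, ΔT = 1.3/(1−0.2305) = 1.6894 K.
With doubled cloud: g' = 0.1789, ΔT' = 1.3/(1−0.1789) = 1.5832 K.
Change = 1.5832 − 1.6894 = -0.11 K.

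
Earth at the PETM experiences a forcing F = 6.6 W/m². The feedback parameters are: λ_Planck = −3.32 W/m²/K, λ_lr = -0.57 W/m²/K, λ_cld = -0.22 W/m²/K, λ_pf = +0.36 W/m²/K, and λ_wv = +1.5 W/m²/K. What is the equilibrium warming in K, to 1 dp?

Net feedback parameter λ = (−3.32) + (-0.57) + (-0.22) + (+0.36) + (+1.5) = -2.25 W/m²/K.
ΔT = −F/λ = −6.6/(-2.25) = 2.9 K.

2.9 K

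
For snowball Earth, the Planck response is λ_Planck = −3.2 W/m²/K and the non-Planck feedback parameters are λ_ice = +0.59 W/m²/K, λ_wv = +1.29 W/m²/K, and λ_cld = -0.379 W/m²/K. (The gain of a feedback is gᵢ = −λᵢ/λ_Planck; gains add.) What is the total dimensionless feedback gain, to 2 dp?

0.47

Convert to gains: g_ice = 0.59/3.2 = 0.1844; g_wv = 1.29/3.2 = 0.4031; g_cld = -0.379/3.2 = -0.1184.
Total gain g = 0.4691.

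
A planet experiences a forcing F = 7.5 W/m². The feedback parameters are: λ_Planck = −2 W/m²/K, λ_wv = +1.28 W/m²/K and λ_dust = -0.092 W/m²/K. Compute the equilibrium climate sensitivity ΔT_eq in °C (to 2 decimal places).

9.24 °C

Net feedback parameter λ = (−2) + (+1.28) + (-0.092) = -0.812 W/m²/K.
ΔT = −F/λ = −7.5/(-0.812) = 9.24 °C.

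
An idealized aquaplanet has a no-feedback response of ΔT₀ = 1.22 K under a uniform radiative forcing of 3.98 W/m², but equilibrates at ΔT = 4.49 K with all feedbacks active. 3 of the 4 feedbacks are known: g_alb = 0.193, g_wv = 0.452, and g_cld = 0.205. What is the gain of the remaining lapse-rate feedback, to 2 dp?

Amplification A = ΔT/ΔT₀ = 4.49/1.22 = 3.68.
Total gain g = 1 − 1/A = 1 − 1/3.68 = 0.7283.
Known gains sum to 0.193 + 0.452 + 0.205 = 0.85.
g_lr = 0.7283 − 0.85 = -0.12.

-0.12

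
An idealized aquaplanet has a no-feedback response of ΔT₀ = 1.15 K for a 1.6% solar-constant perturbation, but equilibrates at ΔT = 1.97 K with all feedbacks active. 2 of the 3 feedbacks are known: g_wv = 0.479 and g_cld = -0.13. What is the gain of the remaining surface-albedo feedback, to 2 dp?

Amplification A = ΔT/ΔT₀ = 1.97/1.15 = 1.713.
Total gain g = 1 − 1/A = 1 − 1/1.713 = 0.4162.
Known gains sum to 0.479 − 0.13 = 0.349.
g_alb = 0.4162 − 0.349 = 0.07.

0.07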